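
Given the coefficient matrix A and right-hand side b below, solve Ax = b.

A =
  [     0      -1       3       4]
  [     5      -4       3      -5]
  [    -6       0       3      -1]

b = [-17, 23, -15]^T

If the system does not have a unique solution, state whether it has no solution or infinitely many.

Row-reduce:
Swap R1 and R2.
R1 ← R1 / (5).
R3 ← R3 + 6·R1.
R2 ← R2 / (-1).
R1 ← R1 + 4/5·R2.
R3 ← R3 + 24/5·R2.
R3 ← R3 / (-39/5).
R1 ← R1 + 9/5·R3.
R2 ← R2 + 3·R3.
Rank is 3 with 4 unknowns, leaving x_4 free.

infinitely many solutions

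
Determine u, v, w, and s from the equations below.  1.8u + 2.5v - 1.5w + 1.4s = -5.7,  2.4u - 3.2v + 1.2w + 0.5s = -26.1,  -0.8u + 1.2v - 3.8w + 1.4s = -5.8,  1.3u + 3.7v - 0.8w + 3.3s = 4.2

u = -6, v = 5, w = 4, s = -1

Row-reduce the augmented matrix:
R1 ← R1 / (9/5).
R2 ← R2 − 12/5·R1.
R3 ← R3 + 4/5·R1.
R4 ← R4 − 13/10·R1.
R2 ← R2 / (-98/15).
R1 ← R1 − 25/18·R2.
R3 ← R3 − 104/45·R2.
R4 ← R4 − 341/180·R2.
R3 ← R3 / (-817/245).
R1 ← R1 + 15/98·R3.
R2 ← R2 + 24/49·R3.
R4 ← R4 − 1187/980·R3.
R4 ← R4 / (160231/65360).
R1 ← R1 − 2723/6536·R4.
R2 ← R2 + 55/3268·R4.
R3 ← R3 + 377/817·R4.
Reading off the reduced rows gives u = -6, v = 5, w = 4, s = -1.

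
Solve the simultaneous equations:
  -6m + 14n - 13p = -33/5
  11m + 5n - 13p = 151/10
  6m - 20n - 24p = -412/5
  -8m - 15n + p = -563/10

m = 13/5, n = 5/2, p = 2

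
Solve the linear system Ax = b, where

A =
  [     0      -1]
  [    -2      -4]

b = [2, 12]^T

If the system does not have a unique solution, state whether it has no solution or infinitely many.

x_1 = -2, x_2 = -2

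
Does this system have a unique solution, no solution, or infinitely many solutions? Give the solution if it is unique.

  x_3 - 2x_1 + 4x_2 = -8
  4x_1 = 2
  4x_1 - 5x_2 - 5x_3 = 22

Row-reduce the augmented matrix:
R1 ← R1 / (-2).
R2 ← R2 − 4·R1.
R3 ← R3 − 4·R1.
R2 ← R2 / (8).
R1 ← R1 + 2·R2.
R3 ← R3 − 3·R2.
R3 ← R3 / (-15/4).
R2 ← R2 − 1/4·R3.
Reading off the reduced rows gives x_1 = 1/2, x_2 = -1, x_3 = -3.

x_1 = 1/2, x_2 = -1, x_3 = -3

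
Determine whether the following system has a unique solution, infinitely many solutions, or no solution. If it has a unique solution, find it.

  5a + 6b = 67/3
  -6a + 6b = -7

Row-reduce the augmented matrix:
R1 ← R1 / (5).
R2 ← R2 + 6·R1.
R2 ← R2 / (66/5).
R1 ← R1 − 6/5·R2.
Reading off the reduced rows gives a = 8/3, b = 3/2.

a = 8/3, b = 3/2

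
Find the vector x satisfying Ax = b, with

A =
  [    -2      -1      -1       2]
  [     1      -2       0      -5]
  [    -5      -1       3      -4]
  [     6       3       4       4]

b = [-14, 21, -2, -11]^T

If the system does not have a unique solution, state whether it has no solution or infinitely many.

Row-reduce the augmented matrix:
R1 ← R1 / (-2).
R2 ← R2 − 1·R1.
R3 ← R3 + 5·R1.
R4 ← R4 − 6·R1.
R2 ← R2 / (-5/2).
R1 ← R1 − 1/2·R2.
R3 ← R3 − 3/2·R2.
R3 ← R3 / (26/5).
R1 ← R1 − 2/5·R3.
R2 ← R2 − 1/5·R3.
R4 ← R4 − 1·R3.
R4 ← R4 / (317/26).
R1 ← R1 + 12/13·R4.
R2 ← R2 − 53/26·R4.
R3 ← R3 + 57/26·R4.
Reading off the reduced rows gives x_1 = 2, x_2 = 3, x_3 = -3, x_4 = -5.

x_1 = 2, x_2 = 3, x_3 = -3, x_4 = -5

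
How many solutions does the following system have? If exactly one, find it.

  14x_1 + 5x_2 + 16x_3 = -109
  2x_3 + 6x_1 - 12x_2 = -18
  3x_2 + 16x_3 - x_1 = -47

x_1 = -4, x_2 = -1, x_3 = -3

Row-reduce the augmented matrix:
R1 ← R1 / (14).
R2 ← R2 − 6·R1.
R3 ← R3 + 1·R1.
R2 ← R2 / (-99/7).
R1 ← R1 − 5/14·R2.
R3 ← R3 − 47/14·R2.
R3 ← R3 / (1583/99).
R1 ← R1 − 101/99·R3.
R2 ← R2 − 34/99·R3.
Reading off the reduced rows gives x_1 = -4, x_2 = -1, x_3 = -3.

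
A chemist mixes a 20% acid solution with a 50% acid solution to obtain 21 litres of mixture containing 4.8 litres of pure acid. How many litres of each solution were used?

Let a = litres of solution A, b = litres of solution B.
  a + b = 21
  (1/5)a + (1/2)b = 24/5
Row-reduce the augmented matrix:
R2 ← R2 − 1/5·R1.
R2 ← R2 / (3/10).
R1 ← R1 − 1·R2.
Reading off the reduced rows gives a = 19, b = 2.

litres of solution A: 19, litres of solution B: 2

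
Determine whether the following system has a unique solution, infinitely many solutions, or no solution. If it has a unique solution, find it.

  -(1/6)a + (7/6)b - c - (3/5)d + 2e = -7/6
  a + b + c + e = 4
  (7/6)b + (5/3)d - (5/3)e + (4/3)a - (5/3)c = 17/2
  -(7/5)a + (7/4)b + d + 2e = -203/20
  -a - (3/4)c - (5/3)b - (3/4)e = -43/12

a = 6, b = -1, c = -1, d = 0, e = 0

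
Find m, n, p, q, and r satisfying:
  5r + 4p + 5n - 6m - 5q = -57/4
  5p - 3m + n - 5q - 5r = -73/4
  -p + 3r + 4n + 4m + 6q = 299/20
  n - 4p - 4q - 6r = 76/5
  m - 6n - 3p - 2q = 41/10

Row-reduce the augmented matrix:
R1 ← R1 / (-6).
R2 ← R2 + 3·R1.
R3 ← R3 − 4·R1.
R5 ← R5 − 1·R1.
R2 ← R2 / (-3/2).
R1 ← R1 + 5/6·R2.
R3 ← R3 − 22/3·R2.
R4 ← R4 − 1·R2.
R5 ← R5 + 31/6·R2.
R3 ← R3 / (49/3).
R1 ← R1 + 7/3·R3.
R2 ← R2 + 2·R3.
R4 ← R4 + 2·R3.
R5 ← R5 + 38/3·R3.
R4 ← R4 / (-335/49).
R1 ← R1 − 6/7·R4.
R2 ← R2 − 73/147·R4.
R3 ← R3 + 86/147·R4.
R5 ← R5 + 80/49·R4.
R5 ← R5 / (446/67).
R1 ← R1 + 953/335·R5.
R2 ← R2 − 218/1005·R5.
R3 ← R3 + 601/1005·R5.
R4 ← R4 − 721/335·R5.
Reading off the reduced rows gives m = 5/2, n = 3/2, p = -3, q = -4/5, r = 1/4.

m = 5/2, n = 3/2, p = -3, q = -4/5, r = 1/4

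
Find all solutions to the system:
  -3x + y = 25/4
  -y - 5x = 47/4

From equation 1: y = 25/4 + 3·x.
Substitute into equation 2 and solve: x = -9/4.
Then y = -1/2.

x = -9/4, y = -1/2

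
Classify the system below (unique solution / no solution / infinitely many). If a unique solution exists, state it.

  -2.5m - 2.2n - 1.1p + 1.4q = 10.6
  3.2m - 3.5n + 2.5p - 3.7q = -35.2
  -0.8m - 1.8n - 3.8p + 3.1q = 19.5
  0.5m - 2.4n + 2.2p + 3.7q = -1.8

Row-reduce the augmented matrix:
R1 ← R1 / (-5/2).
R2 ← R2 − 16/5·R1.
R3 ← R3 + 4/5·R1.
R4 ← R4 − 1/2·R1.
R2 ← R2 / (-1579/250).
R1 ← R1 − 22/25·R2.
R3 ← R3 + 137/125·R2.
R4 ← R4 + 71/25·R2.
R3 ← R3 / (-28718/7895).
R1 ← R1 − 935/1579·R3.
R2 ← R2 + 273/1579·R3.
R4 ← R4 − 23511/15790·R3.
R4 ← R4 / (3480071/574360).
R1 ← R1 + 19541/57436·R4.
R2 ← R2 − 9207/57436·R4.
R3 ← R3 + 47103/57436·R4.
Reading off the reduced rows gives m = -3, n = 2, p = -3, q = 3.

m = -3, n = 2, p = -3, q = 3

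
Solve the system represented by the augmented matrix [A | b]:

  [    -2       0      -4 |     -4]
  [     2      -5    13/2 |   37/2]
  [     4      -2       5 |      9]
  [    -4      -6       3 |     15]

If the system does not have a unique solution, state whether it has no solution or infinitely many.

no solution

Row-reduce:
R1 ← R1 / (-2).
R2 ← R2 − 2·R1.
R3 ← R3 − 4·R1.
R4 ← R4 + 4·R1.
R2 ← R2 / (-5).
R3 ← R3 + 2·R2.
R4 ← R4 + 6·R2.
R3 ← R3 / (-4).
R1 ← R1 − 2·R3.
R2 ← R2 + 1/2·R3.
R4 ← R4 − 8·R3.
Row 4 reduces to 0 = -4, a contradiction. The system is inconsistent.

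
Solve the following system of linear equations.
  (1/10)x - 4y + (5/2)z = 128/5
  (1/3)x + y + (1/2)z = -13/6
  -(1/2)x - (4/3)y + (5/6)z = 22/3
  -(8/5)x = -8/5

Row-reduce:
R1 ← R1 / (1/10).
R2 ← R2 − 1/3·R1.
R3 ← R3 + 1/2·R1.
R4 ← R4 + 8/5·R1.
R2 ← R2 / (43/3).
R1 ← R1 + 40·R2.
R3 ← R3 + 64/3·R2.
R4 ← R4 + 64·R2.
R3 ← R3 / (72/43).
R1 ← R1 − 135/43·R3.
R2 ← R2 + 47/86·R3.
R4 ← R4 − 216/43·R3.
Row 4 reduces to 0 = 2, a contradiction. The system is inconsistent.

no solution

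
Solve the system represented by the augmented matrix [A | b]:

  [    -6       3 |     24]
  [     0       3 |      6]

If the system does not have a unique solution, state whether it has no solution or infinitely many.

x_1 = -3, x_2 = 2

Row-reduce the augmented matrix:
R1 ← R1 / (-6).
R2 ← R2 / (3).
R1 ← R1 + 1/2·R2.
Reading off the reduced rows gives x_1 = -3, x_2 = 2.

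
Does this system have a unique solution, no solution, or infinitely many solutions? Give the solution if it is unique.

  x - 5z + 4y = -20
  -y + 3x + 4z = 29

infinitely many solutions

Row-reduce:
R2 ← R2 − 3·R1.
R2 ← R2 / (-13).
R1 ← R1 − 4·R2.
Rank is 2 with 3 unknowns, leaving z free.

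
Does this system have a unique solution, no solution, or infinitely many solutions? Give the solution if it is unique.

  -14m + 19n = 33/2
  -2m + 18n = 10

m = -1/2, n = 1/2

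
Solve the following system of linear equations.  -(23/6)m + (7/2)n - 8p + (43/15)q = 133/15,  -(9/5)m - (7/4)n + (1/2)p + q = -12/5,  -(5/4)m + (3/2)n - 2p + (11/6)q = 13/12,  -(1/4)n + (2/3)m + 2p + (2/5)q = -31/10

no solution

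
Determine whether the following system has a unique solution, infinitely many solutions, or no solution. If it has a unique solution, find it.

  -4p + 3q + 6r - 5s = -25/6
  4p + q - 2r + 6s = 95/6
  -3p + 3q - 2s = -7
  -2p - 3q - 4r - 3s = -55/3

Row-reduce the augmented matrix:
R1 ← R1 / (-4).
R2 ← R2 − 4·R1.
R3 ← R3 + 3·R1.
R4 ← R4 + 2·R1.
R2 ← R2 / (4).
R1 ← R1 + 3/4·R2.
R3 ← R3 − 3/4·R2.
R4 ← R4 + 9/2·R2.
R3 ← R3 / (-21/4).
R1 ← R1 + 3/4·R3.
R2 ← R2 − 1·R3.
R4 ← R4 + 5/2·R3.
R4 ← R4 / (-5/42).
R1 ← R1 − 17/14·R4.
R2 ← R2 − 23/42·R4.
R3 ← R3 + 25/84·R4.
Reading off the reduced rows gives p = 5/3, q = 2/3, r = 7/4, s = 2.

p = 5/3, q = 2/3, r = 7/4, s = 2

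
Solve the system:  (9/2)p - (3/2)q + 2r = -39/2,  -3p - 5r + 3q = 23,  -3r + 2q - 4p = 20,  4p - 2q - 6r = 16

Row-reduce:
R1 ← R1 / (9/2).
R2 ← R2 + 3·R1.
R3 ← R3 + 4·R1.
R4 ← R4 − 4·R1.
R2 ← R2 / (2).
R1 ← R1 + 1/3·R2.
R3 ← R3 − 2/3·R2.
R4 ← R4 + 2/3·R2.
Swap R3 and R4.
R3 ← R3 / (-9).
R1 ← R1 + 1/6·R3.
R2 ← R2 + 11/6·R3.
Row 4 reduces to 0 = -2/3, a contradiction. The system is inconsistent.

no solution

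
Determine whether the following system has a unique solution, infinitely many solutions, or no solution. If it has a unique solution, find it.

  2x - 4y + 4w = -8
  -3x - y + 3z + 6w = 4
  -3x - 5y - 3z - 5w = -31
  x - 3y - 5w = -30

Row-reduce the augmented matrix:
R1 ← R1 / (2).
R2 ← R2 + 3·R1.
R3 ← R3 + 3·R1.
R4 ← R4 − 1·R1.
R2 ← R2 / (-7).
R1 ← R1 + 2·R2.
R3 ← R3 + 11·R2.
R4 ← R4 + 1·R2.
R3 ← R3 / (-54/7).
R1 ← R1 + 6/7·R3.
R2 ← R2 + 3/7·R3.
R4 ← R4 + 3/7·R3.
R4 ← R4 / (-139/18).
R1 ← R1 − 5/9·R4.
R2 ← R2 + 13/18·R4.
R3 ← R3 − 125/54·R4.
Reading off the reduced rows gives x = 0, y = 5, z = -3, w = 3.

x = 0, y = 5, z = -3, w = 3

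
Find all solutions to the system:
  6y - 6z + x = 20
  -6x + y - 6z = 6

Row-reduce:
R2 ← R2 + 6·R1.
R2 ← R2 / (37).
R1 ← R1 − 6·R2.
Rank is 2 with 3 unknowns, leaving z free.

infinitely many solutions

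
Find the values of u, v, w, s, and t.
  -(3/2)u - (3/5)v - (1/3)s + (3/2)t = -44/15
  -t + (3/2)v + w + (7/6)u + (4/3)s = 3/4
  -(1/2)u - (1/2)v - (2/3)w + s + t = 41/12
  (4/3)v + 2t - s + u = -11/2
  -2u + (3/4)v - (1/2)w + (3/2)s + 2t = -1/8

Row-reduce the augmented matrix:
R1 ← R1 / (-3/2).
R2 ← R2 − 7/6·R1.
R3 ← R3 + 1/2·R1.
R4 ← R4 − 1·R1.
R5 ← R5 + 2·R1.
R2 ← R2 / (31/30).
R1 ← R1 − 2/5·R2.
R3 ← R3 + 3/10·R2.
R4 ← R4 − 14/15·R2.
R5 ← R5 − 31/20·R2.
R3 ← R3 / (-35/93).
R1 ← R1 + 12/31·R3.
R2 ← R2 − 30/31·R3.
R4 ← R4 + 28/31·R3.
R5 ← R5 + 2·R3.
R4 ← R4 / (-757/135).
R1 ← R1 + 58/35·R4.
R2 ← R2 − 296/63·R4.
R3 ← R3 + 397/105·R4.
R5 ← R5 + 253/35·R4.
R5 ← R5 / (-108967/21196).
R1 ← R1 + 11031/5299·R5.
R2 ← R2 − 15135/5299·R5.
R3 ← R3 + 13200/5299·R5.
R4 ← R4 + 207/757·R5.
Reading off the reduced rows gives u = 1, v = -3/2, w = -5/2, s = 5/2, t = -1.

u = 1, v = -3/2, w = -5/2, s = 5/2, t = -1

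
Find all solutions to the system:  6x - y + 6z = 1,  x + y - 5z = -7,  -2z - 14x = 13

no solution

Row-reduce:
R1 ← R1 / (6).
R2 ← R2 − 1·R1.
R3 ← R3 + 14·R1.
R2 ← R2 / (7/6).
R1 ← R1 + 1/6·R2.
R3 ← R3 + 7/3·R2.
Row 3 reduces to 0 = 1, a contradiction. The system is inconsistent.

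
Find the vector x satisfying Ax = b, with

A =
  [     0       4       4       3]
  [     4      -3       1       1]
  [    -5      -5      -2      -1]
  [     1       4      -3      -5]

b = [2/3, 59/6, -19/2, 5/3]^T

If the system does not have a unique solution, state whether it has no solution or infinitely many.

x_1 = 2, x_2 = -1/2, x_3 = 5/3, x_4 = -4/3

Row-reduce the augmented matrix:
Swap R1 and R2.
R1 ← R1 / (4).
R3 ← R3 + 5·R1.
R4 ← R4 − 1·R1.
R2 ← R2 / (4).
R1 ← R1 + 3/4·R2.
R3 ← R3 + 35/4·R2.
R4 ← R4 − 19/4·R2.
R3 ← R3 / (8).
R1 ← R1 − 1·R3.
R2 ← R2 − 1·R3.
R4 ← R4 + 8·R3.
R4 ← R4 / (-2).
R1 ← R1 + 5/128·R4.
R2 ← R2 + 13/128·R4.
R3 ← R3 − 109/128·R4.
Reading off the reduced rows gives x_1 = 2, x_2 = -1/2, x_3 = 5/3, x_4 = -4/3.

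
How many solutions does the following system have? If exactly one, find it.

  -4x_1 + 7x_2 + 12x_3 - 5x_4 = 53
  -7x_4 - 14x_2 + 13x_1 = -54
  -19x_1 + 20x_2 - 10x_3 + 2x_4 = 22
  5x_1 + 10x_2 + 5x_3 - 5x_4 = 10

x_1 = -2, x_2 = 1, x_3 = 4, x_4 = 2

Row-reduce the augmented matrix:
R1 ← R1 / (-4).
R2 ← R2 − 13·R1.
R3 ← R3 + 19·R1.
R4 ← R4 − 5·R1.
R2 ← R2 / (35/4).
R1 ← R1 + 7/4·R2.
R3 ← R3 + 53/4·R2.
R4 ← R4 − 75/4·R2.
R3 ← R3 / (-278/35).
R1 ← R1 − 24/5·R3.
R2 ← R2 − 156/35·R3.
R4 ← R4 + 445/7·R3.
R4 ← R4 / (31765/278).
R1 ← R1 + 1267/139·R4.
R2 ← R2 + 1107/139·R4.
R3 ← R3 − 331/278·R4.
Reading off the reduced rows gives x_1 = -2, x_2 = 1, x_3 = 4, x_4 = 2.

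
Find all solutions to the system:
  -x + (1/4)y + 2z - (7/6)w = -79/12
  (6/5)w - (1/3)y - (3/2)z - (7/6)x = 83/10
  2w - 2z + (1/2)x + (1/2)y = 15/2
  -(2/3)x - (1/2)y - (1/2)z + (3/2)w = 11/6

Row-reduce the augmented matrix:
R1 ← R1 / (-1).
R2 ← R2 + 7/6·R1.
R3 ← R3 − 1/2·R1.
R4 ← R4 + 2/3·R1.
R2 ← R2 / (-5/8).
R1 ← R1 + 1/4·R2.
R3 ← R3 − 5/8·R2.
R4 ← R4 + 2/3·R2.
R3 ← R3 / (-29/6).
R1 ← R1 + 7/15·R3.
R2 ← R2 − 92/15·R3.
R4 ← R4 − 203/90·R3.
R4 ← R4 / (631/450).
R1 ← R1 + 526/2175·R4.
R2 ← R2 − 2066/2175·R4.
R3 ← R3 + 358/435·R4.
Reading off the reduced rows gives x = -2, y = 1, z = -5, w = -1.

x = -2, y = 1, z = -5, w = -1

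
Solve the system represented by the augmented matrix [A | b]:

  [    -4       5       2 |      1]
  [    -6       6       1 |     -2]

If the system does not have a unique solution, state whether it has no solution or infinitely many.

infinitely many solutions

Row-reduce:
R1 ← R1 / (-4).
R2 ← R2 + 6·R1.
R2 ← R2 / (-3/2).
R1 ← R1 + 5/4·R2.
Rank is 2 with 3 unknowns, leaving x_3 free.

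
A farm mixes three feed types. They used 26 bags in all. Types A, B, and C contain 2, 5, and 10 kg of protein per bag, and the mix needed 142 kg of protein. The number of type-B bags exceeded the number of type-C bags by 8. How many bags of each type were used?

type-A bags: 6, type-B bags: 14, type-C bags: 6

Let a = type-A bags, b = type-B bags, c = type-C bags.
  a + c + b = 26
  2a + 5b + 10c = 142
  b - c = 8
Row-reduce the augmented matrix:
R2 ← R2 − 2·R1.
R2 ← R2 / (3).
R1 ← R1 − 1·R2.
R3 ← R3 − 1·R2.
R3 ← R3 / (-11/3).
R1 ← R1 + 5/3·R3.
R2 ← R2 − 8/3·R3.
Reading off the reduced rows gives a = 6, b = 14, c = 6.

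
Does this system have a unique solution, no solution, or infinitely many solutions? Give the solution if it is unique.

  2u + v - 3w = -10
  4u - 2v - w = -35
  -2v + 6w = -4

u = -6, v = 5, w = 1

Row-reduce the augmented matrix:
R1 ← R1 / (2).
R2 ← R2 − 4·R1.
R2 ← R2 / (-4).
R1 ← R1 − 1/2·R2.
R3 ← R3 + 2·R2.
R3 ← R3 / (7/2).
R1 ← R1 + 7/8·R3.
R2 ← R2 + 5/4·R3.
Reading off the reduced rows gives u = -6, v = 5, w = 1.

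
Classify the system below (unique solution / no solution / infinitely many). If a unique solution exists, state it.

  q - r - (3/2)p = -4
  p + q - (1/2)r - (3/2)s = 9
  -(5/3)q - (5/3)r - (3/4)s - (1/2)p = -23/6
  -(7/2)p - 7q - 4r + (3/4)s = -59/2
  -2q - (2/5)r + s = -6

p = 4, q = 2, r = 0, s = -2

Row-reduce the augmented matrix:
R1 ← R1 / (-3/2).
R2 ← R2 − 1·R1.
R3 ← R3 + 1/2·R1.
R4 ← R4 + 7/2·R1.
R2 ← R2 / (5/3).
R1 ← R1 + 2/3·R2.
R3 ← R3 + 2·R2.
R4 ← R4 + 28/3·R2.
R5 ← R5 + 2·R2.
R3 ← R3 / (-41/15).
R1 ← R1 − 1/5·R3.
R2 ← R2 + 7/10·R3.
R4 ← R4 + 41/5·R3.
R5 ← R5 + 9/5·R3.
Swap R4 and R5.
R4 ← R4 / (721/820).
R1 ← R1 + 129/164·R4.
R2 ← R2 + 81/328·R4.
R3 ← R3 − 153/164·R4.
R5 reduces to 0 = 0, so the extra equation is consistent.
Reading off the reduced rows gives p = 4, q = 2, r = 0, s = -2.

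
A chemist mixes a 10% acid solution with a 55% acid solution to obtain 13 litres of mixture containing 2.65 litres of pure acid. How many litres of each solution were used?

litres of solution A: 10, litres of solution B: 3

Let a = litres of solution A, b = litres of solution B.
  a + b = 13
  (1/10)a + (11/20)b = 53/20
Row-reduce the augmented matrix:
R2 ← R2 − 1/10·R1.
R2 ← R2 / (9/20).
R1 ← R1 − 1·R2.
Reading off the reduced rows gives a = 10, b = 3.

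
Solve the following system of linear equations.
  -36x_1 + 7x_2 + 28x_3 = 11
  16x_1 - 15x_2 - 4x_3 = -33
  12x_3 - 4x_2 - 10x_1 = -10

Row-reduce:
R1 ← R1 / (-36).
R2 ← R2 − 16·R1.
R3 ← R3 + 10·R1.
R2 ← R2 / (-107/9).
R1 ← R1 + 7/36·R2.
R3 ← R3 + 107/18·R2.
Row 3 reduces to 0 = 1, a contradiction. The system is inconsistent.

no solution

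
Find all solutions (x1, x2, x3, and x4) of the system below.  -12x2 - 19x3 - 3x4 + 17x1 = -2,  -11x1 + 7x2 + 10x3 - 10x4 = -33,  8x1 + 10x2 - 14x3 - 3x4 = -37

infinitely many solutions

Row-reduce:
R1 ← R1 / (17).
R2 ← R2 + 11·R1.
R3 ← R3 − 8·R1.
R2 ← R2 / (-13/17).
R1 ← R1 + 12/17·R2.
R3 ← R3 − 266/17·R2.
R3 ← R3 / (-52).
R1 ← R1 − 1·R3.
R2 ← R2 − 3·R3.
Rank is 3 with 4 unknowns, leaving x4 free.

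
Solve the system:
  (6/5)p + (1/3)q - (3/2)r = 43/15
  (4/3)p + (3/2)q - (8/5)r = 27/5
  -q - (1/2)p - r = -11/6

p = 1, q = 2, r = -2/3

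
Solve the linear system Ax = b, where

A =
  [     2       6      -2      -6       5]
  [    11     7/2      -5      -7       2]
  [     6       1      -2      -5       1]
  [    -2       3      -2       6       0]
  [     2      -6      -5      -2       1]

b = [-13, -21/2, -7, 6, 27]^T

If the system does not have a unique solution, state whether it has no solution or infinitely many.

Row-reduce:
R1 ← R1 / (2).
R2 ← R2 − 11·R1.
R3 ← R3 − 6·R1.
R4 ← R4 + 2·R1.
R5 ← R5 − 2·R1.
R2 ← R2 / (-59/2).
R1 ← R1 − 3·R2.
R3 ← R3 + 17·R2.
R4 ← R4 − 9·R2.
R5 ← R5 + 12·R2.
R3 ← R3 / (32/59).
R1 ← R1 + 23/59·R3.
R2 ← R2 + 12/59·R3.
R4 ← R4 + 128/59·R3.
R5 ← R5 + 321/59·R3.
Swap R4 and R5.
R4 ← R4 / (-847/32).
R1 ← R1 + 57/32·R4.
R2 ← R2 + 13/8·R4.
R3 ← R3 + 117/32·R4.
Row 5 reduces to 0 = -1, a contradiction. The system is inconsistent.

no solution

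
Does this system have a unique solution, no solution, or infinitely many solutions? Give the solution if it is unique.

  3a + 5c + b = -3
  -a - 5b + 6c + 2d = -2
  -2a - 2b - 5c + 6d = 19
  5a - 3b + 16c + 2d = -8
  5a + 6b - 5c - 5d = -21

a = -4, b = 4, c = 1, d = 4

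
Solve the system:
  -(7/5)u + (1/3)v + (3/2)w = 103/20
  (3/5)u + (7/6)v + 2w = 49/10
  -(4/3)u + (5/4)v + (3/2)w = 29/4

Row-reduce the augmented matrix:
R1 ← R1 / (-7/5).
R2 ← R2 − 3/5·R1.
R3 ← R3 + 4/3·R1.
R2 ← R2 / (55/42).
R1 ← R1 + 5/21·R2.
R3 ← R3 − 235/252·R2.
R3 ← R3 / (-239/132).
R1 ← R1 + 13/22·R3.
R2 ← R2 − 111/55·R3.
Reading off the reduced rows gives u = -3/2, v = 12/5, w = 3/2.

u = -3/2, v = 12/5, w = 3/2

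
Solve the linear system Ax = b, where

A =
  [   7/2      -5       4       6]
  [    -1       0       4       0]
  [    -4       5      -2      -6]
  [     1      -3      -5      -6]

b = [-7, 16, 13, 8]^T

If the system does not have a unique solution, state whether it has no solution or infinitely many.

no solution

Row-reduce:
R1 ← R1 / (7/2).
R2 ← R2 + 1·R1.
R3 ← R3 + 4·R1.
R4 ← R4 − 1·R1.
R2 ← R2 / (-10/7).
R1 ← R1 + 10/7·R2.
R3 ← R3 + 5/7·R2.
R4 ← R4 + 11/7·R2.
Swap R3 and R4.
R3 ← R3 / (-59/5).
R1 ← R1 + 4·R3.
R2 ← R2 + 18/5·R3.
Row 4 reduces to 0 = -2, a contradiction. The system is inconsistent.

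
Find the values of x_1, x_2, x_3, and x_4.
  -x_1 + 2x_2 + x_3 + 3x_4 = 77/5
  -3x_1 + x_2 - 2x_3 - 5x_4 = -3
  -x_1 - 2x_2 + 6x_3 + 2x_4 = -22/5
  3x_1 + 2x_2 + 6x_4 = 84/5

x_1 = -2, x_2 = 3, x_3 = -1, x_4 = 14/5

Row-reduce the augmented matrix:
R1 ← R1 / (-1).
R2 ← R2 + 3·R1.
R3 ← R3 + 1·R1.
R4 ← R4 − 3·R1.
R2 ← R2 / (-5).
R1 ← R1 + 2·R2.
R3 ← R3 + 4·R2.
R4 ← R4 − 8·R2.
R3 ← R3 / (9).
R1 ← R1 − 1·R3.
R2 ← R2 − 1·R3.
R4 ← R4 + 5·R3.
R4 ← R4 / (-26/15).
R1 ← R1 − 22/15·R4.
R2 ← R2 − 5/3·R4.
R3 ← R3 − 17/15·R4.
Reading off the reduced rows gives x_1 = -2, x_2 = 3, x_3 = -1, x_4 = 14/5.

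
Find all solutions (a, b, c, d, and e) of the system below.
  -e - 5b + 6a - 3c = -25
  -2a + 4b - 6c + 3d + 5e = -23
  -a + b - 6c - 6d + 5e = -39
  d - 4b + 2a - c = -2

infinitely many solutions

Row-reduce:
R1 ← R1 / (6).
R2 ← R2 + 2·R1.
R3 ← R3 + 1·R1.
R4 ← R4 − 2·R1.
R2 ← R2 / (7/3).
R1 ← R1 + 5/6·R2.
R3 ← R3 − 1/6·R2.
R4 ← R4 + 7/3·R2.
R3 ← R3 / (-6).
R1 ← R1 + 3·R3.
R2 ← R2 + 3·R3.
R4 ← R4 + 7·R3.
R4 ← R4 / (45/4).
R1 ← R1 − 117/28·R4.
R2 ← R2 − 123/28·R4.
R3 ← R3 − 29/28·R4.
Rank is 4 with 5 unknowns, leaving e free.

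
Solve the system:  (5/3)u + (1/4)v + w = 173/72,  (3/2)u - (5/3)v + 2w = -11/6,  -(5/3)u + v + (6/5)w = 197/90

u = 2/3, v = 5/2, w = 2/3

Row-reduce the augmented matrix:
R1 ← R1 / (5/3).
R2 ← R2 − 3/2·R1.
R3 ← R3 + 5/3·R1.
R2 ← R2 / (-227/120).
R1 ← R1 − 3/20·R2.
R3 ← R3 − 5/4·R2.
R3 ← R3 / (3322/1135).
R1 ← R1 − 156/227·R3.
R2 ← R2 + 132/227·R3.
Reading off the reduced rows gives u = 2/3, v = 5/2, w = 2/3.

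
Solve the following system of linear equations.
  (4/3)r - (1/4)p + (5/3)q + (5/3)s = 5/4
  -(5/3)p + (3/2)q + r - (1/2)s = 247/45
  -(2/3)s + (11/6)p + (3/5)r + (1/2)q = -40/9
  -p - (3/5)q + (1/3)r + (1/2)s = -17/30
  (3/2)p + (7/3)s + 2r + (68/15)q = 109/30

p = -7/3, q = 3, r = -3, s = -1/5

Row-reduce the augmented matrix:
R1 ← R1 / (-1/4).
R2 ← R2 + 5/3·R1.
R3 ← R3 − 11/6·R1.
R4 ← R4 + 1·R1.
R5 ← R5 − 3/2·R1.
R2 ← R2 / (-173/18).
R1 ← R1 + 20/3·R2.
R3 ← R3 − 229/18·R2.
R4 ← R4 + 109/15·R2.
R5 ← R5 − 218/15·R2.
R3 ← R3 / (-56/865).
R1 ← R1 − 24/173·R3.
R2 ← R2 − 142/173·R3.
R4 ← R4 − 2503/2595·R3.
R5 ← R5 + 5006/2595·R3.
R4 ← R4 / (-273233/5040).
R1 ← R1 + 95/14·R4.
R2 ← R2 + 7921/168·R4.
R3 ← R3 − 19795/336·R4.
R5 ← R5 − 273233/2520·R4.
R5 reduces to 0 = 0, so the extra equation is consistent.
Reading off the reduced rows gives p = -7/3, q = 3, r = -3, s = -1/5.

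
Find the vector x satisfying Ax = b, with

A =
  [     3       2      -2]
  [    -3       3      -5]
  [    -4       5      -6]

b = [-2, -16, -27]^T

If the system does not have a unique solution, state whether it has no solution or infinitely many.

Row-reduce the augmented matrix:
R1 ← R1 / (3).
R2 ← R2 + 3·R1.
R3 ← R3 + 4·R1.
R2 ← R2 / (5).
R1 ← R1 − 2/3·R2.
R3 ← R3 − 23/3·R2.
R3 ← R3 / (31/15).
R1 ← R1 − 4/15·R3.
R2 ← R2 + 7/5·R3.
Reading off the reduced rows gives x_1 = 2, x_2 = -5, x_3 = -1.

x_1 = 2, x_2 = -5, x_3 = -1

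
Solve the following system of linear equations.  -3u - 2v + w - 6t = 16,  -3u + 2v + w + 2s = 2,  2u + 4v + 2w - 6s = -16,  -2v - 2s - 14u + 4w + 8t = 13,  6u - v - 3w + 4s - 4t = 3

Row-reduce:
R1 ← R1 / (-3).
R2 ← R2 + 3·R1.
R3 ← R3 − 2·R1.
R4 ← R4 + 14·R1.
R5 ← R5 − 6·R1.
R2 ← R2 / (4).
R1 ← R1 − 2/3·R2.
R3 ← R3 − 8/3·R2.
R4 ← R4 − 22/3·R2.
R5 ← R5 + 5·R2.
R3 ← R3 / (8/3).
R1 ← R1 + 1/3·R3.
R4 ← R4 + 2/3·R3.
R5 ← R5 + 1·R3.
R4 ← R4 / (-15/2).
R1 ← R1 + 5/4·R4.
R2 ← R2 − 1/2·R4.
R3 ← R3 + 11/4·R4.
R5 ← R5 − 15/4·R4.
Row 5 reduces to 0 = 3/2, a contradiction. The system is inconsistent.

no solution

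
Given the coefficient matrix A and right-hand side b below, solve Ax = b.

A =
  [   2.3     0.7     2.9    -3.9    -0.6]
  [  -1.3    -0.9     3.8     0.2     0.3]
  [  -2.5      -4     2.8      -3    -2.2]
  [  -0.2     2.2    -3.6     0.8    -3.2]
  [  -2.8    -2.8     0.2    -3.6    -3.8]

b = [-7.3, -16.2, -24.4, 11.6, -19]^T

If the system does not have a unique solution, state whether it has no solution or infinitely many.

Row-reduce the augmented matrix:
R1 ← R1 / (23/10).
R2 ← R2 + 13/10·R1.
R3 ← R3 + 5/2·R1.
R4 ← R4 + 1/5·R1.
R5 ← R5 + 14/5·R1.
R2 ← R2 / (-58/115).
R1 ← R1 − 7/23·R2.
R3 ← R3 + 149/46·R2.
R4 ← R4 − 52/23·R2.
R5 ← R5 + 224/115·R2.
R3 ← R3 / (-33617/1160).
R1 ← R1 − 527/116·R3.
R2 ← R2 + 1251/116·R3.
R4 ← R4 − 610/29·R3.
R5 ← R5 + 501/29·R3.
R4 ← R4 / (-745478/168085).
R1 ← R1 + 67974/33617·R4.
R2 ← R2 − 63122/33617·R4.
R3 ← R3 + 6535/33617·R4.
R5 ← R5 + 666499/168085·R4.
R5 ← R5 / (7169097/3727390).
R1 ← R1 − 645251/372739·R5.
R2 ← R2 + 449108/372739·R5.
R3 ← R3 − 240583/745478·R5.
R4 ← R4 − 893431/745478·R5.
Reading off the reduced rows gives x_1 = 4, x_2 = 0, x_3 = -3, x_4 = 2, x_5 = 0.

x_1 = 4, x_2 = 0, x_3 = -3, x_4 = 2, x_5 = 0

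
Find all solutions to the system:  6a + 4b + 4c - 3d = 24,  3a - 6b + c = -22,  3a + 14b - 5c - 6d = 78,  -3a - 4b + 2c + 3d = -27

no solution

Row-reduce:
R1 ← R1 / (6).
R2 ← R2 − 3·R1.
R3 ← R3 − 3·R1.
R4 ← R4 + 3·R1.
R2 ← R2 / (-8).
R1 ← R1 − 2/3·R2.
R3 ← R3 − 12·R2.
R4 ← R4 + 2·R2.
R3 ← R3 / (-17/2).
R1 ← R1 − 7/12·R3.
R2 ← R2 − 1/8·R3.
R4 ← R4 − 17/4·R3.
Row 4 reduces to 0 = 1, a contradiction. The system is inconsistent.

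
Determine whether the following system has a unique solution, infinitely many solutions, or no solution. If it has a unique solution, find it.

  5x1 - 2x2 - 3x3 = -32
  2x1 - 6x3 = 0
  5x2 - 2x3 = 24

Row-reduce the augmented matrix:
R1 ← R1 / (5).
R2 ← R2 − 2·R1.
R2 ← R2 / (4/5).
R1 ← R1 + 2/5·R2.
R3 ← R3 − 5·R2.
R3 ← R3 / (28).
R1 ← R1 + 3·R3.
R2 ← R2 + 6·R3.
Reading off the reduced rows gives x1 = -6, x2 = 4, x3 = -2.

x1 = -6, x2 = 4, x3 = -2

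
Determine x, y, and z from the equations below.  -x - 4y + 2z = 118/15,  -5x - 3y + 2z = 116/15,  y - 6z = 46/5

Row-reduce the augmented matrix:
R1 ← R1 / (-1).
R2 ← R2 + 5·R1.
R2 ← R2 / (17).
R1 ← R1 − 4·R2.
R3 ← R3 − 1·R2.
R3 ← R3 / (-94/17).
R1 ← R1 + 2/17·R3.
R2 ← R2 + 8/17·R3.
Reading off the reduced rows gives x = -2/3, y = -14/5, z = -2.

x = -2/3, y = -14/5, z = -2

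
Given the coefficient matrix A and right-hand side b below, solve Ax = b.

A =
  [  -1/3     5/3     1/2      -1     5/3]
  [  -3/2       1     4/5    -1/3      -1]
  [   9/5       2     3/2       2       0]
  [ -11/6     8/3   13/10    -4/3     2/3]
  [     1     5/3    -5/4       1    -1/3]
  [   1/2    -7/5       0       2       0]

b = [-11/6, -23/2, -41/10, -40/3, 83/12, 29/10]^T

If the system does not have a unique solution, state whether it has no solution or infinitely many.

Row-reduce the augmented matrix:
R1 ← R1 / (-1/3).
R2 ← R2 + 3/2·R1.
R3 ← R3 − 9/5·R1.
R4 ← R4 + 11/6·R1.
R5 ← R5 − 1·R1.
R6 ← R6 − 1/2·R1.
R2 ← R2 / (-13/2).
R1 ← R1 + 5·R2.
R3 ← R3 − 11·R2.
R4 ← R4 + 13/2·R2.
R5 ← R5 − 20/3·R2.
R6 ← R6 − 11/10·R2.
R3 ← R3 / (227/130).
R1 ← R1 + 5/13·R3.
R2 ← R2 − 29/130·R3.
R5 ← R5 + 193/156·R3.
R6 ← R6 − 164/325·R3.
Swap R4 and R5.
R4 ← R4 / (3310/681).
R1 ← R1 − 136/227·R4.
R2 ← R2 + 1257/1135·R4.
R3 ← R3 − 1424/681·R4.
R6 ← R6 − 851/5675·R4.
Swap R5 and R6.
R5 ← R5 / (236691/82750).
R1 ← R1 − 2188/1655·R5.
R2 ← R2 − 3363/16550·R5.
R3 ← R3 − 1492/4965·R5.
R4 ← R4 + 5357/3310·R5.
R6 reduces to 0 = 0, so the extra equation is consistent.
Reading off the reduced rows gives x_1 = 3, x_2 = -1, x_3 = -5, x_4 = 0, x_5 = 2.

x_1 = 3, x_2 = -1, x_3 = -5, x_4 = 0, x_5 = 2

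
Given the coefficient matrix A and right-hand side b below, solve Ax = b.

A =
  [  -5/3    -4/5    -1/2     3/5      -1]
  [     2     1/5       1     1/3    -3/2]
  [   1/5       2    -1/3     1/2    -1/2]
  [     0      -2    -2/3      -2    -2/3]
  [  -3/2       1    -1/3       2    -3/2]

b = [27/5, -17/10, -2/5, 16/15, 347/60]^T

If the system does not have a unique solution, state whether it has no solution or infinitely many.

x_1 = -1/2, x_2 = -4/3, x_3 = -13/5, x_4 = 2, x_5 = -1

Row-reduce the augmented matrix:
R1 ← R1 / (-5/3).
R2 ← R2 − 2·R1.
R3 ← R3 − 1/5·R1.
R5 ← R5 + 3/2·R1.
R2 ← R2 / (-19/25).
R1 ← R1 − 12/25·R2.
R3 ← R3 − 238/125·R2.
R4 ← R4 + 2·R2.
R5 ← R5 − 43/25·R2.
R3 ← R3 / (347/570).
R1 ← R1 − 21/38·R3.
R2 ← R2 + 10/19·R3.
R4 ← R4 + 98/57·R3.
R5 ← R5 − 233/228·R3.
R4 ← R4 / (7454/1735).
R1 ← R1 + 1811/694·R4.
R2 ← R2 − 1447/1041·R4.
R3 ← R3 − 9151/1735·R4.
R5 ← R5 + 32191/20820·R4.
R5 ← R5 / (133387/268344).
R1 ← R1 + 141245/44724·R5.
R2 ← R2 − 61475/33543·R5.
R3 ← R3 − 124517/22362·R5.
R4 ← R4 + 75035/22362·R5.
Reading off the reduced rows gives x_1 = -1/2, x_2 = -4/3, x_3 = -13/5, x_4 = 2, x_5 = -1.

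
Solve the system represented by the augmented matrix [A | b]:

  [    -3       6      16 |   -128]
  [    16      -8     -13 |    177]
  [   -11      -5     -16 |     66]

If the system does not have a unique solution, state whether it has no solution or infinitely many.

x_1 = 4, x_2 = -6, x_3 = -5

Row-reduce the augmented matrix:
R1 ← R1 / (-3).
R2 ← R2 − 16·R1.
R3 ← R3 + 11·R1.
R2 ← R2 / (24).
R1 ← R1 + 2·R2.
R3 ← R3 + 27·R2.
R3 ← R3 / (161/24).
R1 ← R1 − 25/36·R3.
R2 ← R2 − 217/72·R3.
Reading off the reduced rows gives x_1 = 4, x_2 = -6, x_3 = -5.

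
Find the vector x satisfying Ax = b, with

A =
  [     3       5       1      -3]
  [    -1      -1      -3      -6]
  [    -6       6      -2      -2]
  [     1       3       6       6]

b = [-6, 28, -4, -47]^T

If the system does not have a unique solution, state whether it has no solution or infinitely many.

x_1 = 1, x_2 = -2, x_3 = -5, x_4 = -2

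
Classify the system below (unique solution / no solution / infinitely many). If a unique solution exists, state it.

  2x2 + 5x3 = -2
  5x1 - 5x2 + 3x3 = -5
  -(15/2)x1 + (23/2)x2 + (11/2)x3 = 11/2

no solution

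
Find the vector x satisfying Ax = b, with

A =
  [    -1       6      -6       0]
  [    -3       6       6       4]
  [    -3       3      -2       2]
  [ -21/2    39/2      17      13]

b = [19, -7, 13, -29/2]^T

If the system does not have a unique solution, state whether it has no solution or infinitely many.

infinitely many solutions

Row-reduce:
R1 ← R1 / (-1).
R2 ← R2 + 3·R1.
R3 ← R3 + 3·R1.
R4 ← R4 + 21/2·R1.
R2 ← R2 / (-12).
R1 ← R1 + 6·R2.
R3 ← R3 + 15·R2.
R4 ← R4 + 87/2·R2.
R3 ← R3 / (-14).
R1 ← R1 + 6·R3.
R2 ← R2 + 2·R3.
R4 ← R4 + 7·R3.
Rank is 3 with 4 unknowns, leaving x_4 free.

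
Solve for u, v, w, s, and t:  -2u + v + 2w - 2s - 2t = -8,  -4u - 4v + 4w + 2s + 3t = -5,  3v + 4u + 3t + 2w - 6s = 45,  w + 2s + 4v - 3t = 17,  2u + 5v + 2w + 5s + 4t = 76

u = 4, v = 6, w = 4, s = 2, t = 5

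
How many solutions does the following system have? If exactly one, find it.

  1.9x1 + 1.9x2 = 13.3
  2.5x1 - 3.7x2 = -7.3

x1 = 3, x2 = 4

Row-reduce the augmented matrix:
R1 ← R1 / (19/10).
R2 ← R2 − 5/2·R1.
R2 ← R2 / (-31/5).
R1 ← R1 − 1·R2.
Reading off the reduced rows gives x1 = 3, x2 = 4.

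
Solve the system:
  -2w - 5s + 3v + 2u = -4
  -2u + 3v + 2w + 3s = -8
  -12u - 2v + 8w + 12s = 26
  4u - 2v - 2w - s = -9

Row-reduce:
R1 ← R1 / (2).
R2 ← R2 + 2·R1.
R3 ← R3 + 12·R1.
R4 ← R4 − 4·R1.
R2 ← R2 / (6).
R1 ← R1 − 3/2·R2.
R3 ← R3 − 16·R2.
R4 ← R4 + 8·R2.
R3 ← R3 / (-4).
R1 ← R1 + 1·R3.
R4 ← R4 − 2·R3.
Rank is 3 with 4 unknowns, leaving s free.

infinitely many solutions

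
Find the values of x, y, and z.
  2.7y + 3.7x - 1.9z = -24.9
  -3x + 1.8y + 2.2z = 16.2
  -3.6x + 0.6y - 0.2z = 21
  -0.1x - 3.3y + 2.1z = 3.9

x = -6, y = -1, z = 0

Row-reduce the augmented matrix:
R1 ← R1 / (37/10).
R2 ← R2 + 3·R1.
R3 ← R3 + 18/5·R1.
R4 ← R4 + 1/10·R1.
R2 ← R2 / (738/185).
R1 ← R1 − 27/37·R2.
R3 ← R3 − 597/185·R2.
R4 ← R4 + 597/185·R2.
R3 ← R3 / (-1588/615).
R1 ← R1 + 26/41·R3.
R2 ← R2 − 61/369·R3.
R4 ← R4 − 1588/615·R3.
R4 reduces to 0 = 0, so the extra equation is consistent.
Reading off the reduced rows gives x = -6, y = -1, z = 0.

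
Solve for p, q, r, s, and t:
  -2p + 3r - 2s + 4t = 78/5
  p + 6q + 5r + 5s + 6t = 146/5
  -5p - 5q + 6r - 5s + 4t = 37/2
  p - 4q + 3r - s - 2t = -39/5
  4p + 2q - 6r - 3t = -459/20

Row-reduce the augmented matrix:
R1 ← R1 / (-2).
R2 ← R2 − 1·R1.
R3 ← R3 + 5·R1.
R4 ← R4 − 1·R1.
R5 ← R5 − 4·R1.
R2 ← R2 / (6).
R3 ← R3 + 5·R2.
R4 ← R4 + 4·R2.
R5 ← R5 − 2·R2.
R3 ← R3 / (47/12).
R1 ← R1 + 3/2·R3.
R2 ← R2 − 13/12·R3.
R4 ← R4 − 53/6·R3.
R5 ← R5 + 13/6·R3.
R4 ← R4 / (-322/47).
R1 ← R1 − 107/47·R4.
R2 ← R2 + 12/47·R4.
R3 ← R3 − 40/47·R4.
R5 ← R5 + 164/47·R4.
R5 ← R5 / (121/161).
R1 ← R1 + 76/161·R5.
R2 ← R2 − 162/161·R5.
R3 ← R3 − 104/161·R5.
R4 ← R4 + 90/161·R5.
Reading off the reduced rows gives p = -14/5, q = 2, r = 2, s = 1/2, t = 5/4.

p = -14/5, q = 2, r = 2, s = 1/2, t = 5/4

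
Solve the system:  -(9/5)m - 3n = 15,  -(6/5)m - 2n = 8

no solution

Row-reduce:
R1 ← R1 / (-9/5).
R2 ← R2 + 6/5·R1.
Row 2 reduces to 0 = -2, a contradiction. The system is inconsistent.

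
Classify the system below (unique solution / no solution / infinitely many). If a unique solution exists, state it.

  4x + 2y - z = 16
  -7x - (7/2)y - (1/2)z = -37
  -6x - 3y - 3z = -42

infinitely many solutions

Row-reduce:
R1 ← R1 / (4).
R2 ← R2 + 7·R1.
R3 ← R3 + 6·R1.
R2 ← R2 / (-9/4).
R1 ← R1 + 1/4·R2.
R3 ← R3 + 9/2·R2.
Rank is 2 with 3 unknowns, leaving y free.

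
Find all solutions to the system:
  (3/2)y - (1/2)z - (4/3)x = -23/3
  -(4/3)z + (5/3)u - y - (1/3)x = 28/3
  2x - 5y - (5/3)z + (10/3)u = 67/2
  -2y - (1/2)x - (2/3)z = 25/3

no solution

Row-reduce:
R1 ← R1 / (-4/3).
R2 ← R2 + 1/3·R1.
R3 ← R3 − 2·R1.
R4 ← R4 + 1/2·R1.
R2 ← R2 / (-11/8).
R1 ← R1 + 9/8·R2.
R3 ← R3 + 11/4·R2.
R4 ← R4 + 41/16·R2.
Swap R3 and R4.
R3 ← R3 / (39/22).
R1 ← R1 − 15/11·R3.
R2 ← R2 − 29/33·R3.
Row 4 reduces to 0 = -1/2, a contradiction. The system is inconsistent.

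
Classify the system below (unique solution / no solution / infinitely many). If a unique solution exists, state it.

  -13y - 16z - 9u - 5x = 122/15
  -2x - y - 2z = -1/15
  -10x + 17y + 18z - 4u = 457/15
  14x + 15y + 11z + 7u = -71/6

Row-reduce the augmented matrix:
R1 ← R1 / (-5).
R2 ← R2 + 2·R1.
R3 ← R3 + 10·R1.
R4 ← R4 − 14·R1.
R2 ← R2 / (21/5).
R1 ← R1 − 13/5·R2.
R3 ← R3 − 43·R2.
R4 ← R4 + 107/5·R2.
R3 ← R3 / (104/21).
R1 ← R1 − 10/21·R3.
R2 ← R2 − 22/21·R3.
R4 ← R4 + 239/21·R3.
R4 ← R4 / (-681/13).
R1 ← R1 − 23/13·R4.
R2 ← R2 − 74/13·R4.
R3 ← R3 + 60/13·R4.
Reading off the reduced rows gives x = -2/3, y = 2/5, z = 1/2, u = -2.

x = -2/3, y = 2/5, z = 1/2, u = -2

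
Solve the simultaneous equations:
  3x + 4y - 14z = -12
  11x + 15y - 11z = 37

Row-reduce:
R1 ← R1 / (3).
R2 ← R2 − 11·R1.
R2 ← R2 / (1/3).
R1 ← R1 − 4/3·R2.
Rank is 2 with 3 unknowns, leaving z free.

infinitely many solutions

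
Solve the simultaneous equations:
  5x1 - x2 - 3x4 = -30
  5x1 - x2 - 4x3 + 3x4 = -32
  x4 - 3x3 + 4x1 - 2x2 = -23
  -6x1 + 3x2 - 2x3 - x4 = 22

x1 = -6, x2 = -3, x3 = 2, x4 = 1

Row-reduce the augmented matrix:
R1 ← R1 / (5).
R2 ← R2 − 5·R1.
R3 ← R3 − 4·R1.
R4 ← R4 + 6·R1.
Swap R2 and R3.
R2 ← R2 / (-6/5).
R1 ← R1 + 1/5·R2.
R4 ← R4 − 9/5·R2.
R3 ← R3 / (-4).
R1 ← R1 − 1/2·R3.
R2 ← R2 − 5/2·R3.
R4 ← R4 + 13/2·R3.
R4 ← R4 / (-37/4).
R1 ← R1 + 5/12·R4.
R2 ← R2 − 11/12·R4.
R3 ← R3 + 3/2·R4.
Reading off the reduced rows gives x1 = -6, x2 = -3, x3 = 2, x4 = 1.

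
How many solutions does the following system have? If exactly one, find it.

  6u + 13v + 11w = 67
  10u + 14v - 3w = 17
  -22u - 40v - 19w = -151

infinitely many solutions

Row-reduce:
R1 ← R1 / (6).
R2 ← R2 − 10·R1.
R3 ← R3 + 22·R1.
R2 ← R2 / (-23/3).
R1 ← R1 − 13/6·R2.
R3 ← R3 − 23/3·R2.
Rank is 2 with 3 unknowns, leaving w free.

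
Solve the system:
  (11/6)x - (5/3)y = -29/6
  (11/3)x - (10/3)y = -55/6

no solution

Row-reduce:
R1 ← R1 / (11/6).
R2 ← R2 − 11/3·R1.
Row 2 reduces to 0 = 1/2, a contradiction. The system is inconsistent.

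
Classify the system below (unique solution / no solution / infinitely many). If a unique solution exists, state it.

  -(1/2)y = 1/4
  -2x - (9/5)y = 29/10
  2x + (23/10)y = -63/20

x = -1, y = -1/2

Row-reduce the augmented matrix:
Swap R1 and R2.
R1 ← R1 / (-2).
R3 ← R3 − 2·R1.
R2 ← R2 / (-1/2).
R1 ← R1 − 9/10·R2.
R3 ← R3 − 1/2·R2.
R3 reduces to 0 = 0, so the extra equation is consistent.
Reading off the reduced rows gives x = -1, y = -1/2.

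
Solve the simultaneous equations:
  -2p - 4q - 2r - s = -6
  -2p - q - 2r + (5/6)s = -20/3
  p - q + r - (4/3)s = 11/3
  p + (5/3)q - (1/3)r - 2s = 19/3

infinitely many solutions

Row-reduce:
R1 ← R1 / (-2).
R2 ← R2 + 2·R1.
R3 ← R3 − 1·R1.
R4 ← R4 − 1·R1.
R2 ← R2 / (3).
R1 ← R1 − 2·R2.
R3 ← R3 + 3·R2.
R4 ← R4 + 1/3·R2.
Swap R3 and R4.
R3 ← R3 / (-4/3).
R1 ← R1 − 1·R3.
Rank is 3 with 4 unknowns, leaving s free.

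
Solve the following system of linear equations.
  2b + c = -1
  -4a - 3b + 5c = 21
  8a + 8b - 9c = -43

Row-reduce:
Swap R1 and R2.
R1 ← R1 / (-4).
R3 ← R3 − 8·R1.
R2 ← R2 / (2).
R1 ← R1 − 3/4·R2.
R3 ← R3 − 2·R2.
Rank is 2 with 3 unknowns, leaving c free.

infinitely many solutions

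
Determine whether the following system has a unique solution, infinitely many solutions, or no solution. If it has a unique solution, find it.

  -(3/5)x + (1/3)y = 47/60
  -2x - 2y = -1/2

Row-reduce the augmented matrix:
R1 ← R1 / (-3/5).
R2 ← R2 + 2·R1.
R2 ← R2 / (-28/9).
R1 ← R1 + 5/9·R2.
Reading off the reduced rows gives x = -3/4, y = 1.

x = -3/4, y = 1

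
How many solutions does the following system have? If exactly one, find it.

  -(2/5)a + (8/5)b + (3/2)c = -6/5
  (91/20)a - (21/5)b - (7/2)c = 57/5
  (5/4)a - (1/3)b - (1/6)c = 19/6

no solution

Row-reduce:
R1 ← R1 / (-2/5).
R2 ← R2 − 91/20·R1.
R3 ← R3 − 5/4·R1.
R2 ← R2 / (14).
R1 ← R1 + 4·R2.
R3 ← R3 − 14/3·R2.
Row 3 reduces to 0 = 1/6, a contradiction. The system is inconsistent.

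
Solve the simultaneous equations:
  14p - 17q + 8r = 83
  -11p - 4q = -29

infinitely many solutions

Row-reduce:
R1 ← R1 / (14).
R2 ← R2 + 11·R1.
R2 ← R2 / (-243/14).
R1 ← R1 + 17/14·R2.
Rank is 2 with 3 unknowns, leaving r free.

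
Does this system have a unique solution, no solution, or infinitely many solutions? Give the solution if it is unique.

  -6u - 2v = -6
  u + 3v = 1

u = 1, v = 0

Row-reduce the augmented matrix:
R1 ← R1 / (-6).
R2 ← R2 − 1·R1.
R2 ← R2 / (8/3).
R1 ← R1 − 1/3·R2.
Reading off the reduced rows gives u = 1, v = 0.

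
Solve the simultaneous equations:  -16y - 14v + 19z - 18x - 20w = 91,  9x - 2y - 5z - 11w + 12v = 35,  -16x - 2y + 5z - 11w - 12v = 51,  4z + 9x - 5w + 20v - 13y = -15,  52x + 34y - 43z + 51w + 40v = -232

Row-reduce:
R1 ← R1 / (-18).
R2 ← R2 − 9·R1.
R3 ← R3 + 16·R1.
R4 ← R4 − 9·R1.
R5 ← R5 − 52·R1.
R2 ← R2 / (-10).
R1 ← R1 − 8/9·R2.
R3 ← R3 − 110/9·R2.
R4 ← R4 + 21·R2.
R5 ← R5 + 110/9·R2.
R3 ← R3 / (-115/18).
R1 ← R1 + 59/90·R3.
R2 ← R2 + 9/20·R3.
R4 ← R4 − 81/20·R3.
R5 ← R5 − 115/18·R3.
R4 ← R4 / (3939/230).
R1 ← R1 − 136/115·R4.
R2 ← R2 − 789/230·R4.
R3 ← R3 − 68/23·R4.
Row 5 reduces to 0 = 1, a contradiction. The system is inconsistent.

no solution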